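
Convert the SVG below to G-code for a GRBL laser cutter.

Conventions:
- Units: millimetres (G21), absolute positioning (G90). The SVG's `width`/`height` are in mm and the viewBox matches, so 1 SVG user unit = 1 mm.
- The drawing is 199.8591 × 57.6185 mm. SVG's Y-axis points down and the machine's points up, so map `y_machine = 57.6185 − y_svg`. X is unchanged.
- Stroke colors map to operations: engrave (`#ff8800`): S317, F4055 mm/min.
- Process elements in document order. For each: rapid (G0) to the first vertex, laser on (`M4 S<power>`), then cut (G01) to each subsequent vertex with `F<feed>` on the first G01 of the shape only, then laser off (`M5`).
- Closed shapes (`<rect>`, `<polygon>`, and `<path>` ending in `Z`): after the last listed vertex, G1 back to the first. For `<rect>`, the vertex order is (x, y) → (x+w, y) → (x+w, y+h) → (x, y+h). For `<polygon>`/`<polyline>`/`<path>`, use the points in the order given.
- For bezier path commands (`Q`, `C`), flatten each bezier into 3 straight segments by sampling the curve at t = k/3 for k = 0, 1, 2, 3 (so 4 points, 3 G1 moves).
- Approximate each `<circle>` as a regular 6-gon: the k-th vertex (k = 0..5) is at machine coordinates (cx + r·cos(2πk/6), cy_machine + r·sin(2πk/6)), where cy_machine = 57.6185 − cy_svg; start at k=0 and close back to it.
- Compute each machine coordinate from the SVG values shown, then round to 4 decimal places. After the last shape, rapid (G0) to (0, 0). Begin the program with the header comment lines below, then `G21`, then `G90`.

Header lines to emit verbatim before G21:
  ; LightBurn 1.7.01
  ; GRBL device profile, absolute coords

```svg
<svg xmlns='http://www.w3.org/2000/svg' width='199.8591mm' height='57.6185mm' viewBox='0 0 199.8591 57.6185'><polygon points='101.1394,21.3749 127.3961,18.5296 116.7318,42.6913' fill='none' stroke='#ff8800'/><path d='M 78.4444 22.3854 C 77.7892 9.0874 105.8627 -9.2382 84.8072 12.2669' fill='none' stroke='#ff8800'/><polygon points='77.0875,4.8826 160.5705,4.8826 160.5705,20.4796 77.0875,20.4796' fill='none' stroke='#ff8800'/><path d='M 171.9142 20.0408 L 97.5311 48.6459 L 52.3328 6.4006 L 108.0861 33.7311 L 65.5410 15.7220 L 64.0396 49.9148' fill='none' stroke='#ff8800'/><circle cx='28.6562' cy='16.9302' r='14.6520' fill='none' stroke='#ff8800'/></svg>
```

; LightBurn 1.7.01
; GRBL device profile, absolute coords
G21
G90
G0 X101.1394 Y36.2436
M4 S317
G01 X127.3961 Y39.0889 F4055
G01 X116.7318 Y14.9272
G01 X101.1394 Y36.2436
M5
G0 X78.4444 Y35.2331
M4 S317
G01 X84.4818 Y48.5455 F4055
G01 X92.3700 Y55.2412
G01 X84.8072 Y45.3516
M5
G0 X77.0875 Y52.7359
M4 S317
G01 X160.5705 Y52.7359 F4055
G01 X160.5705 Y37.1389
G01 X77.0875 Y37.1389
G01 X77.0875 Y52.7359
M5
G0 X171.9142 Y37.5777
M4 S317
G01 X97.5311 Y8.9726 F4055
G01 X52.3328 Y51.2179
G01 X108.0861 Y23.8874
G01 X65.5410 Y41.8965
G01 X64.0396 Y7.7037
M5
G0 X43.3082 Y40.6883
M4 S317
G01 X35.9822 Y53.3773 F4055
G01 X21.3302 Y53.3773
G01 X14.0042 Y40.6883
G01 X21.3302 Y27.9993
G01 X35.9822 Y27.9993
G01 X43.3082 Y40.6883
M5
G0 X0.0000 Y0.0000

1 u = 1 mm; y_m = 57.6185 − y.

[1] `<polygon>` regular polygon, #ff8800→engrave S317 F4055: (101.1394,36.2436) → (127.3961,39.0889) → (116.7318,14.9272) → (101.1394,36.2436) (closed)

[2] `<path>` cubic bezier, #ff8800→engrave S317 F4055: (78.4444,35.2331) → (84.4818,48.5455) → (92.3700,55.2412) → (84.8072,45.3516)

[3] `<polygon>` rectangle, #ff8800→engrave S317 F4055: (77.0875,52.7359) → (160.5705,52.7359) → (160.5705,37.1389) → (77.0875,37.1389) → (77.0875,52.7359) (closed)

[4] `<path>` open polyline, #ff8800→engrave S317 F4055: (171.9142,37.5777) → (97.5311,8.9726) → (52.3328,51.2179) → (108.0861,23.8874) → (65.5410,41.8965) → (64.0396,7.7037)

[5] `<circle>` circle, #ff8800→engrave S317 F4055: (43.3082,40.6883) → (35.9822,53.3773) → (21.3302,53.3773) → (14.0042,40.6883) → (21.3302,27.9993) → (35.9822,27.9993) → (43.3082,40.6883) (closed)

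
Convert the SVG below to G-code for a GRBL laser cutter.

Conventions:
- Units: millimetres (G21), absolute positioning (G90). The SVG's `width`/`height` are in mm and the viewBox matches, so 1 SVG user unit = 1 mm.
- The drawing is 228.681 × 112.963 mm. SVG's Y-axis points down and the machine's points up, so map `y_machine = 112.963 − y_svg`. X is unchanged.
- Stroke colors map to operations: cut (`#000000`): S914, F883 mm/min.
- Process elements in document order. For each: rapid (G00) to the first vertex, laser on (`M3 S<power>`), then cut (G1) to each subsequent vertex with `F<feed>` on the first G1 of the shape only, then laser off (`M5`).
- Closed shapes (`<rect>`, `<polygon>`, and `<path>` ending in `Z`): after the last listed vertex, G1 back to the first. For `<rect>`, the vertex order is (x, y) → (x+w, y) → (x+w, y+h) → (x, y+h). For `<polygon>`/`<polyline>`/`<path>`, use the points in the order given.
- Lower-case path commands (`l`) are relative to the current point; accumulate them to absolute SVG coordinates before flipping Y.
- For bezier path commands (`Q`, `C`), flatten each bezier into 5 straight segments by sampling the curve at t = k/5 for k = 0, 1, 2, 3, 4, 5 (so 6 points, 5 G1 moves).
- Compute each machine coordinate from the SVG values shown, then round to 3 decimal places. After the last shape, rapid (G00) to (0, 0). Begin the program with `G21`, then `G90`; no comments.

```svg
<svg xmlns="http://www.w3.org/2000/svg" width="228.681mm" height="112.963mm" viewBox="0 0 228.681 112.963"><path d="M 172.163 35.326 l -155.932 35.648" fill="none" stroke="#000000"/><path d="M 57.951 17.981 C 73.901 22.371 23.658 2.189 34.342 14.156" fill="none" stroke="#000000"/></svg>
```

Since the viewBox matches the mm dimensions, user units are millimetres directly. The only transform is the Y-flip y_m = 112.963 − y_svg.

Shape 1 is a line segment drawn with `<path>`. Its stroke #000000 means cut at S914, F883. After flipping Y the toolpath is (172.163,77.637) → (16.231,41.989).

Shape 2 is a cubic bezier drawn with `<path>`. Its stroke #000000 means cut at S914, F883. After flipping Y the toolpath is (57.951,94.982) → (60.595,94.843) → (53.454,97.878) → (42.630,101.366) → (34.226,102.583) → (34.342,98.807).

G21
G90
G00 X172.163 Y77.637
M3 S914
G1 X16.231 Y41.989 F883
M5
G00 X57.951 Y94.982
M3 S914
G1 X60.595 Y94.843 F883
G1 X53.454 Y97.878
G1 X42.630 Y101.366
G1 X34.226 Y102.583
G1 X34.342 Y98.807
M5
G00 X0.000 Y0.000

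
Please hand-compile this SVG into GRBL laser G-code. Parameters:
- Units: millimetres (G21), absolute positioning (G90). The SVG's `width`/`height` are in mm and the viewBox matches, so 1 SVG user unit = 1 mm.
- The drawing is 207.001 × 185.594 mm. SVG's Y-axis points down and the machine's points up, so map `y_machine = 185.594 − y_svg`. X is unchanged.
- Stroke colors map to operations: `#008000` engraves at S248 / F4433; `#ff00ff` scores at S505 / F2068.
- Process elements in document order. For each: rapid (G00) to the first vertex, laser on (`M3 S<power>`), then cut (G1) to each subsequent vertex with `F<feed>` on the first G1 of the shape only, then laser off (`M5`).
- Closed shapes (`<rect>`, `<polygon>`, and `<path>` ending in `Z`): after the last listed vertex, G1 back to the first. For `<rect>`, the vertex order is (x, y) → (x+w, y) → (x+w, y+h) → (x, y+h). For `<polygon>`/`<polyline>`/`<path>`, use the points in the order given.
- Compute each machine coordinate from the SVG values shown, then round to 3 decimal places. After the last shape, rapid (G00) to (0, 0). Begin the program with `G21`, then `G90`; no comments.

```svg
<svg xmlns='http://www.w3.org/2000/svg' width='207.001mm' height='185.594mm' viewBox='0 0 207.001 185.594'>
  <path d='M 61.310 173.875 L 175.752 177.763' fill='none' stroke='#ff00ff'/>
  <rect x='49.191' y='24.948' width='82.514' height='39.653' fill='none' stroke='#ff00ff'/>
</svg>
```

G21
G90
G00 X61.310 Y11.719
M3 S505
G1 X175.752 Y7.831 F2068
M5
G00 X49.191 Y160.646
M3 S505
G1 X131.705 Y160.646 F2068
G1 X131.705 Y120.993
G1 X49.191 Y120.993
G1 X49.191 Y160.646
M5
G00 X0.000 Y0.000

viewBox `0 0 207.001 185.594` with mm width/height → 1 unit = 1 mm. Flip: y_m = 185.594 − y_svg.

**Shape 1** — `<path>` line segment, stroke `#ff00ff` → score (S505, F2068). Machine vertices: (61.310,11.719) → (175.752,7.831). Open path.

**Shape 2** — `<rect>` rectangle, stroke `#ff00ff` → score (S505, F2068). Machine vertices: (49.191,160.646) → (131.705,160.646) → (131.705,120.993) → (49.191,120.993) → (49.191,160.646). Closed: final G1 returns to the first vertex.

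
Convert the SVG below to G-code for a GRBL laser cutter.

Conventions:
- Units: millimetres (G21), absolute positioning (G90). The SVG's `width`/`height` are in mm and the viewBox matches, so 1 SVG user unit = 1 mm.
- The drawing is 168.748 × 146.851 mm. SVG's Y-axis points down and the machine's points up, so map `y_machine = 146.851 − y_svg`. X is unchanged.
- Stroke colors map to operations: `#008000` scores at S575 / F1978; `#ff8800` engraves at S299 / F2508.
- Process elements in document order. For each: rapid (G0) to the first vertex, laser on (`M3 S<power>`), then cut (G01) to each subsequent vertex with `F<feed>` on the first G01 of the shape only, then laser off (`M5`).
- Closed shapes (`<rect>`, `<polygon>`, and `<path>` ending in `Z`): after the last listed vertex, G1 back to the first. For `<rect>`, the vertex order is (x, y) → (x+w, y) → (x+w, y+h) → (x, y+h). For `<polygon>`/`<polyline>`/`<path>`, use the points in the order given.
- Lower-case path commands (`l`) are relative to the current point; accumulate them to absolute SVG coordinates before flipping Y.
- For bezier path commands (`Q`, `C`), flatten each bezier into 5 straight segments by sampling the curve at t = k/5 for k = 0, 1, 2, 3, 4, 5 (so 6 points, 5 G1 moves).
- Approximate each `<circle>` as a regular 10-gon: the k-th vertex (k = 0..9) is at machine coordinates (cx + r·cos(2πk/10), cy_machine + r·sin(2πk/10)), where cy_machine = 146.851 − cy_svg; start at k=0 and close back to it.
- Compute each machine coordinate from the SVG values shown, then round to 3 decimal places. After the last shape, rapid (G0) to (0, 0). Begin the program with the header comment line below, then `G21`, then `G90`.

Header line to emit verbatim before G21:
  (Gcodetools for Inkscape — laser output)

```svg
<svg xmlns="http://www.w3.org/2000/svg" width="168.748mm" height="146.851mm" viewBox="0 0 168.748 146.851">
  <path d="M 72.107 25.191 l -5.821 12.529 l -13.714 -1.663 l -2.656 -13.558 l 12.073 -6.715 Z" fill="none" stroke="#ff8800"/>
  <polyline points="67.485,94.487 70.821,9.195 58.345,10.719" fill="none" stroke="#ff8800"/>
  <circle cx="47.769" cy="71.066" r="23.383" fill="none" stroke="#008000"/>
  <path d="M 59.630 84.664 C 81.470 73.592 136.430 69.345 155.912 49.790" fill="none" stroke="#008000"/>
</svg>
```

(Gcodetools for Inkscape — laser output)
G21
G90
G0 X72.107 Y121.660
M3 S299
G01 X66.286 Y109.131 F2508
G01 X52.572 Y110.794
G01 X49.916 Y124.352
G01 X61.989 Y131.067
G01 X72.107 Y121.660
M5
G0 X67.485 Y52.364
M3 S299
G01 X70.821 Y137.656 F2508
G01 X58.345 Y136.132
M5
G0 X71.152 Y75.785
M3 S575
G01 X66.686 Y89.529 F1978
G01 X54.995 Y98.024
G01 X40.543 Y98.024
G01 X28.852 Y89.529
G01 X24.386 Y75.785
G01 X28.852 Y62.041
G01 X40.543 Y53.546
G01 X54.995 Y53.546
G01 X66.686 Y62.041
G01 X71.152 Y75.785
M5
G0 X59.630 Y62.187
M3 S575
G01 X76.160 Y68.188 F1978
G01 X97.345 Y73.614
G01 X119.894 Y79.526
G01 X140.514 Y86.988
G01 X155.912 Y97.061
M5
G0 X0.000 Y0.000

1 u = 1 mm; y_m = 146.851 − y.

[1] `<path>` regular polygon, #ff8800→engrave S299 F2508: (72.107,121.660) → (66.286,109.131) → (52.572,110.794) → (49.916,124.352) → (61.989,131.067) → (72.107,121.660) (closed)

[2] `<polyline>` open polyline, #ff8800→engrave S299 F2508: (67.485,52.364) → (70.821,137.656) → (58.345,136.132)

[3] `<circle>` circle, #008000→score S575 F1978: (71.152,75.785) → (66.686,89.529) → (54.995,98.024) → (40.543,98.024) → (28.852,89.529) → (24.386,75.785) → (28.852,62.041) → (40.543,53.546) → (54.995,53.546) → (66.686,62.041) → (71.152,75.785) (closed)

[4] `<path>` cubic bezier, #008000→score S575 F1978: (59.630,62.187) → (76.160,68.188) → (97.345,73.614) → (119.894,79.526) → (140.514,86.988) → (155.912,97.061)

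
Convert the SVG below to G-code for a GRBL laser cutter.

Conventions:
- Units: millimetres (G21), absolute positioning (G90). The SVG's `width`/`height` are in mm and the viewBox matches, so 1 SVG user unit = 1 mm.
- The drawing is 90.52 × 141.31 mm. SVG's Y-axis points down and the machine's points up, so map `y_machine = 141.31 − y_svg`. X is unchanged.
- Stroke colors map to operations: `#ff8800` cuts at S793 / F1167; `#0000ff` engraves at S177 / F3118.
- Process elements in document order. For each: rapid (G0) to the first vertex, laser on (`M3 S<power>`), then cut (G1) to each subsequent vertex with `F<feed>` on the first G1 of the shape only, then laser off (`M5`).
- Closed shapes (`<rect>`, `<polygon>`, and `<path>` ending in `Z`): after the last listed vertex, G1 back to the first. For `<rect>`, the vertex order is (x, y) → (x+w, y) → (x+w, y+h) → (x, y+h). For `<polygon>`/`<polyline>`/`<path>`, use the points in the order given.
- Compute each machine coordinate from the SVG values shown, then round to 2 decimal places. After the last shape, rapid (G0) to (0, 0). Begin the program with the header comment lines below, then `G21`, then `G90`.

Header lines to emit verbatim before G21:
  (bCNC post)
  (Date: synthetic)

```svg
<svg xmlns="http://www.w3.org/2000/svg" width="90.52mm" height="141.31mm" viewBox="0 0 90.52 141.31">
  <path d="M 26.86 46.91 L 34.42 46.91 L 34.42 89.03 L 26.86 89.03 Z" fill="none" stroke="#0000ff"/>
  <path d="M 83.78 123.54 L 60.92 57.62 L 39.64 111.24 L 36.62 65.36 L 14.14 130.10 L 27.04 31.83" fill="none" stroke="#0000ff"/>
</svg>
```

1 u = 1 mm; y_m = 141.31 − y.

[1] `<path>` rectangle, #0000ff→engrave S177 F3118: (26.86,94.40) → (34.42,94.40) → (34.42,52.28) → (26.86,52.28) → (26.86,94.40) (closed)

[2] `<path>` open polyline, #0000ff→engrave S177 F3118: (83.78,17.77) → (60.92,83.69) → (39.64,30.07) → (36.62,75.95) → (14.14,11.21) → (27.04,109.48)

(bCNC post)
(Date: synthetic)
G21
G90
G0 X26.86 Y94.40
M3 S177
G1 X34.42 Y94.40 F3118
G1 X34.42 Y52.28
G1 X26.86 Y52.28
G1 X26.86 Y94.40
M5
G0 X83.78 Y17.77
M3 S177
G1 X60.92 Y83.69 F3118
G1 X39.64 Y30.07
G1 X36.62 Y75.95
G1 X14.14 Y11.21
G1 X27.04 Y109.48
M5
G0 X0.00 Y0.00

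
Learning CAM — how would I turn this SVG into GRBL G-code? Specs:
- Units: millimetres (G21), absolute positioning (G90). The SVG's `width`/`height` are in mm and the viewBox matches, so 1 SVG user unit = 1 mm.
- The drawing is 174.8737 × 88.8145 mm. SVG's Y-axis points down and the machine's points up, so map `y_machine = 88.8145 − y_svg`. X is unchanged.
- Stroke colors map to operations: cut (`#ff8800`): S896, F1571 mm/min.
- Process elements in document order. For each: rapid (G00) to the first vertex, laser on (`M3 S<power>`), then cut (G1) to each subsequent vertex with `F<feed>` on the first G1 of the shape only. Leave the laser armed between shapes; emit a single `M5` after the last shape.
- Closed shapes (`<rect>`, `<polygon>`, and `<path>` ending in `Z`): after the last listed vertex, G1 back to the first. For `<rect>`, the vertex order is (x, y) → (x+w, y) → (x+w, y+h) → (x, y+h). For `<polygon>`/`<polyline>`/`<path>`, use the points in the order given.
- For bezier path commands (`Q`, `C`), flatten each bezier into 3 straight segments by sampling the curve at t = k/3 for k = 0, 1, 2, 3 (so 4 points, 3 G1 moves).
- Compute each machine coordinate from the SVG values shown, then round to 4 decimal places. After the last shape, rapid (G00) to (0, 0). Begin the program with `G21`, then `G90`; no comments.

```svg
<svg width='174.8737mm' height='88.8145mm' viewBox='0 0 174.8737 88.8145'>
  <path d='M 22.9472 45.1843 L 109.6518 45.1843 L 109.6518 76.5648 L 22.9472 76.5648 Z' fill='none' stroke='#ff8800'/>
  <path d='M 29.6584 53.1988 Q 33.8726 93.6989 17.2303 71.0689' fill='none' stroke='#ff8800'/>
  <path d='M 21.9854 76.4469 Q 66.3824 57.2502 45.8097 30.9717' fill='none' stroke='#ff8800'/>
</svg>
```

Since the viewBox matches the mm dimensions, user units are millimetres directly. The only transform is the Y-flip y_m = 88.8145 − y_svg.

Shape 1 is a rectangle drawn with `<path>`. Its stroke #ff8800 means cut at S896, F1571. After flipping Y the toolpath is (22.9472,43.6302) → (109.6518,43.6302) → (109.6518,12.2497) → (22.9472,12.2497) → (22.9472,43.6302), returning to the start.

Shape 2 is a quadratic bezier drawn with `<path>`. Its stroke #ff8800 means cut at S896, F1571. After flipping Y the toolpath is (29.6584,35.6157) → (30.1505,15.6301) → (26.0078,9.6734) → (17.2303,17.7456).

Shape 3 is a quadratic bezier drawn with `<path>`. Its stroke #ff8800 means cut at S896, F1571. After flipping Y the toolpath is (21.9854,12.3676) → (44.3645,25.9523) → (52.3060,41.1107) → (45.8097,57.8428).

G21
G90
G00 X22.9472 Y43.6302
M3 S896
G1 X109.6518 Y43.6302 F1571
G1 X109.6518 Y12.2497
G1 X22.9472 Y12.2497
G1 X22.9472 Y43.6302
G00 X29.6584 Y35.6157
M3 S896
G1 X30.1505 Y15.6301 F1571
G1 X26.0078 Y9.6734
G1 X17.2303 Y17.7456
G00 X21.9854 Y12.3676
M3 S896
G1 X44.3645 Y25.9523 F1571
G1 X52.3060 Y41.1107
G1 X45.8097 Y57.8428
M5
G00 X0.0000 Y0.0000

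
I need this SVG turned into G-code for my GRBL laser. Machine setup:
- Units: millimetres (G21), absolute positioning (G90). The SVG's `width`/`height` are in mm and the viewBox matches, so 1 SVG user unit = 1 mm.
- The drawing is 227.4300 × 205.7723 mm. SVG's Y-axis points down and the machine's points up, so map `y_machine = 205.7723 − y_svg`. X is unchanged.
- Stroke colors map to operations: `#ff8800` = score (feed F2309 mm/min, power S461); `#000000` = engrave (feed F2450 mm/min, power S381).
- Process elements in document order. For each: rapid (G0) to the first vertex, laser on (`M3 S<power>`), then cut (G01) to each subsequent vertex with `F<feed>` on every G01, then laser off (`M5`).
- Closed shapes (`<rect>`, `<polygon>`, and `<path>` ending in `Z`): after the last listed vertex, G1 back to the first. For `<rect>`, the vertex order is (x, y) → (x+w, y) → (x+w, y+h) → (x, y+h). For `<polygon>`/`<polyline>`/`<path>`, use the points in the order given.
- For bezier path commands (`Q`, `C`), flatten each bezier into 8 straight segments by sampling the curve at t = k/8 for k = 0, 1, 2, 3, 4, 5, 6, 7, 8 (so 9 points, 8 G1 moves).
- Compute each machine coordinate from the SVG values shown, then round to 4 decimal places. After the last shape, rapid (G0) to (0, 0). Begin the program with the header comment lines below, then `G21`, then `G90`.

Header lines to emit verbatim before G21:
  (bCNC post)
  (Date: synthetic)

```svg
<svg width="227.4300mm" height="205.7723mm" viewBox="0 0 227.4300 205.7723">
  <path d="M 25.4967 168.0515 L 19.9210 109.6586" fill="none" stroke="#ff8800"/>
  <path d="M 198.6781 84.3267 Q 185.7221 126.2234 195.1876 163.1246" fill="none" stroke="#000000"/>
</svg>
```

(bCNC post)
(Date: synthetic)
G21
G90
G0 X25.4967 Y37.7208
M3 S461
G01 X19.9210 Y96.1137 F2309
M5
G0 X198.6781 Y121.4456
M3 S381
G01 X195.7894 Y111.0495 F2450
G01 X193.6014 Y100.8095 F2450
G01 X192.1141 Y90.7256 F2450
G01 X191.3275 Y80.7978 F2450
G01 X191.2415 Y71.0261 F2450
G01 X191.8562 Y61.4105 F2450
G01 X193.1716 Y51.9511 F2450
G01 X195.1876 Y42.6477 F2450
M5
G0 X0.0000 Y0.0000

Since the viewBox matches the mm dimensions, user units are millimetres directly. The only transform is the Y-flip y_m = 205.7723 − y_svg.

Shape 1 is a line segment drawn with `<path>`. Its stroke #ff8800 means score at S461, F2309. After flipping Y the toolpath is (25.4967,37.7208) → (19.9210,96.1137).

Shape 2 is a quadratic bezier drawn with `<path>`. Its stroke #000000 means engrave at S381, F2450. After flipping Y the toolpath is (198.6781,121.4456) → (195.7894,111.0495) → (193.6014,100.8095) → (192.1141,90.7256) → (191.3275,80.7978) → (191.2415,71.0261) → (191.8562,61.4105) → (193.1716,51.9511) → (195.1876,42.6477).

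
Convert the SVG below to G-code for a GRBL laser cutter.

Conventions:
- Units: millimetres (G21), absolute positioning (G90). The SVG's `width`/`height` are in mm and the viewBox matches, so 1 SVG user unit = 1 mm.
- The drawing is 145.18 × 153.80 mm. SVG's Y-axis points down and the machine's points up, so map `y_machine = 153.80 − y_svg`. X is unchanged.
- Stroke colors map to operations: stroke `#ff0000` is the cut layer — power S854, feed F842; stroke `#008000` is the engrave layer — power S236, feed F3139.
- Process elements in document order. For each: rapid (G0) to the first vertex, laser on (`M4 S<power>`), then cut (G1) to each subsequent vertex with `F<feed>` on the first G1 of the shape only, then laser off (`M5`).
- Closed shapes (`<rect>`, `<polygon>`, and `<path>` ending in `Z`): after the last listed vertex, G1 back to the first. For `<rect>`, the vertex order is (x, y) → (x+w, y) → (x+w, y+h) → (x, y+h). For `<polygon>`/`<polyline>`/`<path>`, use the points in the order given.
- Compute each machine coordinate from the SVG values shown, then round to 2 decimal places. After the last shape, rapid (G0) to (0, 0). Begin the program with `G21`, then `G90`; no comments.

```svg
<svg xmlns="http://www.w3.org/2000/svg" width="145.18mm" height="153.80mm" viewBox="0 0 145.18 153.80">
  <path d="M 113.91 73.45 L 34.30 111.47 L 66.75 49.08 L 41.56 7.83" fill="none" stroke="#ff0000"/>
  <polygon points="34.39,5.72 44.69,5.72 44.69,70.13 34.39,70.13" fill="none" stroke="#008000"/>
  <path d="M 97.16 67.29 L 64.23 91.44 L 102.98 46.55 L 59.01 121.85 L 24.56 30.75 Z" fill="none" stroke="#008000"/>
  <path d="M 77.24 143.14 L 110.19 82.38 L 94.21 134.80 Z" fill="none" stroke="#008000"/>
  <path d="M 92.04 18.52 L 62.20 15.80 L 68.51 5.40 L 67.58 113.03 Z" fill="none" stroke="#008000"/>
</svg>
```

G21
G90
G0 X113.91 Y80.35
M4 S854
G1 X34.30 Y42.33 F842
G1 X66.75 Y104.72
G1 X41.56 Y145.97
M5
G0 X34.39 Y148.08
M4 S236
G1 X44.69 Y148.08 F3139
G1 X44.69 Y83.67
G1 X34.39 Y83.67
G1 X34.39 Y148.08
M5
G0 X97.16 Y86.51
M4 S236
G1 X64.23 Y62.36 F3139
G1 X102.98 Y107.25
G1 X59.01 Y31.95
G1 X24.56 Y123.05
G1 X97.16 Y86.51
M5
G0 X77.24 Y10.66
M4 S236
G1 X110.19 Y71.42 F3139
G1 X94.21 Y19.00
G1 X77.24 Y10.66
M5
G0 X92.04 Y135.28
M4 S236
G1 X62.20 Y138.00 F3139
G1 X68.51 Y148.40
G1 X67.58 Y40.77
G1 X92.04 Y135.28
M5
G0 X0.00 Y0.00

1 u = 1 mm; y_m = 153.80 − y.

[1] `<path>` open polyline, #ff0000→cut S854 F842: (113.91,80.35) → (34.30,42.33) → (66.75,104.72) → (41.56,145.97)

[2] `<polygon>` rectangle, #008000→engrave S236 F3139: (34.39,148.08) → (44.69,148.08) → (44.69,83.67) → (34.39,83.67) → (34.39,148.08) (closed)

[3] `<path>` closed polygon, #008000→engrave S236 F3139: (97.16,86.51) → (64.23,62.36) → (102.98,107.25) → (59.01,31.95) → (24.56,123.05) → (97.16,86.51) (closed)

[4] `<path>` closed polygon, #008000→engrave S236 F3139: (77.24,10.66) → (110.19,71.42) → (94.21,19.00) → (77.24,10.66) (closed)

[5] `<path>` closed polygon, #008000→engrave S236 F3139: (92.04,135.28) → (62.20,138.00) → (68.51,148.40) → (67.58,40.77) → (92.04,135.28) (closed)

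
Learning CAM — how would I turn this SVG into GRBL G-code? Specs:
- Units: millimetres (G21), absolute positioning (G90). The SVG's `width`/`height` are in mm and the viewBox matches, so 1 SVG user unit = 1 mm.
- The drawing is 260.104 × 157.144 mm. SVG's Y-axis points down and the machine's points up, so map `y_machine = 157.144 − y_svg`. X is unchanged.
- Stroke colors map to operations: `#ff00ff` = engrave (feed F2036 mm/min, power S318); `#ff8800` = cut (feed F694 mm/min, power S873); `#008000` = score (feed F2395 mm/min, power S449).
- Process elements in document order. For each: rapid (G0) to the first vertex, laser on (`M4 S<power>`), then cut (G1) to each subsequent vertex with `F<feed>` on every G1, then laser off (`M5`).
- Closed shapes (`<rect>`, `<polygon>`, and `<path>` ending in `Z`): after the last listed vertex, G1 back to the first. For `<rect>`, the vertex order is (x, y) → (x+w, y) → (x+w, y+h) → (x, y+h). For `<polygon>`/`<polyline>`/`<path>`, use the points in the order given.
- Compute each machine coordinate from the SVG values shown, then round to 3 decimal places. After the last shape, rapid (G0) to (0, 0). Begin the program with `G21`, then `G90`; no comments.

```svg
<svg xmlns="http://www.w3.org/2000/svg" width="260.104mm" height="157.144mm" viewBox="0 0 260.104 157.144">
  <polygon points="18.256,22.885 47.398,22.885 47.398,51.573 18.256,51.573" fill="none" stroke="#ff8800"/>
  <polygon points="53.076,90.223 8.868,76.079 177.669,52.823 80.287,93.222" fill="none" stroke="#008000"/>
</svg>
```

viewBox `0 0 260.104 157.144` with mm width/height → 1 unit = 1 mm. Flip: y_m = 157.144 − y_svg.

**Shape 1** — `<polygon>` rectangle, stroke `#ff8800` → cut (S873, F694). Machine vertices: (18.256,134.259) → (47.398,134.259) → (47.398,105.571) → (18.256,105.571) → (18.256,134.259). Closed: final G1 returns to the first vertex.

**Shape 2** — `<polygon>` closed polygon, stroke `#008000` → score (S449, F2395). Machine vertices: (53.076,66.921) → (8.868,81.065) → (177.669,104.321) → (80.287,63.922) → (53.076,66.921). Closed: final G1 returns to the first vertex.

G21
G90
G0 X18.256 Y134.259
M4 S873
G1 X47.398 Y134.259 F694
G1 X47.398 Y105.571 F694
G1 X18.256 Y105.571 F694
G1 X18.256 Y134.259 F694
M5
G0 X53.076 Y66.921
M4 S449
G1 X8.868 Y81.065 F2395
G1 X177.669 Y104.321 F2395
G1 X80.287 Y63.922 F2395
G1 X53.076 Y66.921 F2395
M5
G0 X0.000 Y0.000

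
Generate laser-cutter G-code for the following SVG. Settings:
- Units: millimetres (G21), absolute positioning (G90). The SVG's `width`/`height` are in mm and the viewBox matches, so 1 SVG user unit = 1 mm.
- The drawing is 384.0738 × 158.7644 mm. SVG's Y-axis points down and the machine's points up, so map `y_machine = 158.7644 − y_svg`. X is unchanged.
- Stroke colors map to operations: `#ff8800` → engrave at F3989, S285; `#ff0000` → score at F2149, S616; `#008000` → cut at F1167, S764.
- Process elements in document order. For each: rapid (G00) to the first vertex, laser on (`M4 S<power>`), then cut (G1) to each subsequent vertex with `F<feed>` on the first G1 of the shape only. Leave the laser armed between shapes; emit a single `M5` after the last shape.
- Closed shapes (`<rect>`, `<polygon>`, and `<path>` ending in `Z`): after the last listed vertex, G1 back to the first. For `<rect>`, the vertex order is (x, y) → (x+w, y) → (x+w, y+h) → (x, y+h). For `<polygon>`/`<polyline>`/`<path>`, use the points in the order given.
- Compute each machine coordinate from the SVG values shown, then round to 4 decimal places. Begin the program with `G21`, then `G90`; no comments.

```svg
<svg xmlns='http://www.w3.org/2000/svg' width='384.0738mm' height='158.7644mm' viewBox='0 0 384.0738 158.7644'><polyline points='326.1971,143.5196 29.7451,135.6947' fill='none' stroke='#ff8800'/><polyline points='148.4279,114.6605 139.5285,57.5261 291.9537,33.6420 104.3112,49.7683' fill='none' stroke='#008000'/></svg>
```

G21
G90
G00 X326.1971 Y15.2448
M4 S285
G1 X29.7451 Y23.0697 F3989
G00 X148.4279 Y44.1039
M4 S764
G1 X139.5285 Y101.2383 F1167
G1 X291.9537 Y125.1224
G1 X104.3112 Y108.9961
M5

1 u = 1 mm; y_m = 158.7644 − y.

[1] `<polyline>` line segment, #ff8800→engrave S285 F3989: (326.1971,15.2448) → (29.7451,23.0697)

[2] `<polyline>` open polyline, #008000→cut S764 F1167: (148.4279,44.1039) → (139.5285,101.2383) → (291.9537,125.1224) → (104.3112,108.9961)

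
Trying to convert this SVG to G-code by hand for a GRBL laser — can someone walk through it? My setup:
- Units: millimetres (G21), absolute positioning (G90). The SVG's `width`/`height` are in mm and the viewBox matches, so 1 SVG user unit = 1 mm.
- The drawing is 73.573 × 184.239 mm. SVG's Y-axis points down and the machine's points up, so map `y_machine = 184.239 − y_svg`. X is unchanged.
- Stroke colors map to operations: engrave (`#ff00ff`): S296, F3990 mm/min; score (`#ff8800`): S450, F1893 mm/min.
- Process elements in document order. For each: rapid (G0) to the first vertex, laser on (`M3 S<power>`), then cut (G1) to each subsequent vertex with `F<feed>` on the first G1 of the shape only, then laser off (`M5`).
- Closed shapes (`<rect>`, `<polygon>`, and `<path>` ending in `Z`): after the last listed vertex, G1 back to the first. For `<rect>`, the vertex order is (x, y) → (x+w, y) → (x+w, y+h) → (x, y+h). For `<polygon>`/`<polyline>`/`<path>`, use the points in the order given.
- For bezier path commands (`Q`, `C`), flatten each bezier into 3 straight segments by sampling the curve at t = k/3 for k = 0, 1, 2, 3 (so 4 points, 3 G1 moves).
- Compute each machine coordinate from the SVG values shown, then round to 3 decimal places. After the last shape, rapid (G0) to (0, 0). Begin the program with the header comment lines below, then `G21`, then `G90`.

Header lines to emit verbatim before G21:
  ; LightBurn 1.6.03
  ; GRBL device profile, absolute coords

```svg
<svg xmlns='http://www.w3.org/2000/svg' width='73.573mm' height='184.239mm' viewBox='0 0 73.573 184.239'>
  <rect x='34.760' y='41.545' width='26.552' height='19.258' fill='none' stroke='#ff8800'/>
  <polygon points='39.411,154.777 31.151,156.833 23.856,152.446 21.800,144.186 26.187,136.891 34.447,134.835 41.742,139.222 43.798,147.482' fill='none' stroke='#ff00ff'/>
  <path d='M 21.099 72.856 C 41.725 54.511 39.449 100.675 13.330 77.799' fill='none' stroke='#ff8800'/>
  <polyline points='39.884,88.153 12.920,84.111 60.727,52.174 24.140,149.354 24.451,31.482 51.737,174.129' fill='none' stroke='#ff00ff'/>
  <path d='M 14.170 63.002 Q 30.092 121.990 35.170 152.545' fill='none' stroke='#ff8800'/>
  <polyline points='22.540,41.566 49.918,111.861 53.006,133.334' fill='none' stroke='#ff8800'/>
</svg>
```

; LightBurn 1.6.03
; GRBL device profile, absolute coords
G21
G90
G0 X34.760 Y142.694
M3 S450
G1 X61.312 Y142.694 F1893
G1 X61.312 Y123.436
G1 X34.760 Y123.436
G1 X34.760 Y142.694
M5
G0 X39.411 Y29.462
M3 S296
G1 X31.151 Y27.406 F3990
G1 X23.856 Y31.793
G1 X21.800 Y40.053
G1 X26.187 Y47.348
G1 X34.447 Y49.404
G1 X41.742 Y45.017
G1 X43.798 Y36.757
G1 X39.411 Y29.462
M5
G0 X21.099 Y111.383
M3 S450
G1 X34.056 Y113.171 F1893
G1 X31.536 Y101.631
G1 X13.330 Y106.440
M5
G0 X39.884 Y96.086
M3 S296
G1 X12.920 Y100.128 F3990
G1 X60.727 Y132.065
G1 X24.140 Y34.885
G1 X24.451 Y152.757
G1 X51.737 Y10.110
M5
G0 X14.170 Y121.237
M3 S450
G1 X23.580 Y85.071 F1893
G1 X30.580 Y55.223
G1 X35.170 Y31.694
M5
G0 X22.540 Y142.673
M3 S450
G1 X49.918 Y72.378 F1893
G1 X53.006 Y50.905
M5
G0 X0.000 Y0.000

viewBox `0 0 73.573 184.239` with mm width/height → 1 unit = 1 mm. Flip: y_m = 184.239 − y_svg.

**Shape 1** — `<rect>` rectangle, stroke `#ff8800` → score (S450, F1893). Machine vertices: (34.760,142.694) → (61.312,142.694) → (61.312,123.436) → (34.760,123.436) → (34.760,142.694). Closed: final G1 returns to the first vertex.

**Shape 2** — `<polygon>` regular polygon, stroke `#ff00ff` → engrave (S296, F3990). Machine vertices: (39.411,29.462) → (31.151,27.406) → (23.856,31.793) → (21.800,40.053) → (26.187,47.348) → (34.447,49.404) → (41.742,45.017) → (43.798,36.757) → (39.411,29.462). Closed: final G1 returns to the first vertex.

**Shape 3** — `<path>` cubic bezier, stroke `#ff8800` → score (S450, F1893). Control points (SVG): P0=(21.099,72.856), P1=(41.725,54.511), P2=(39.449,100.675), P3=(13.330,77.799); sampled at t=k/3. Machine vertices: (21.099,111.383) → (34.056,113.171) → (31.536,101.631) → (13.330,106.440). Open path.

**Shape 4** — `<polyline>` open polyline, stroke `#ff00ff` → engrave (S296, F3990). Machine vertices: (39.884,96.086) → (12.920,100.128) → (60.727,132.065) → (24.140,34.885) → (24.451,152.757) → (51.737,10.110). Open path.

**Shape 5** — `<path>` quadratic bezier, stroke `#ff8800` → score (S450, F1893). Control points (SVG): P0=(14.170,63.002), P1=(30.092,121.990), P2=(35.170,152.545); sampled at t=k/3. Machine vertices: (14.170,121.237) → (23.580,85.071) → (30.580,55.223) → (35.170,31.694). Open path.

**Shape 6** — `<polyline>` open polyline, stroke `#ff8800` → score (S450, F1893). Machine vertices: (22.540,142.673) → (49.918,72.378) → (53.006,50.905). Open path.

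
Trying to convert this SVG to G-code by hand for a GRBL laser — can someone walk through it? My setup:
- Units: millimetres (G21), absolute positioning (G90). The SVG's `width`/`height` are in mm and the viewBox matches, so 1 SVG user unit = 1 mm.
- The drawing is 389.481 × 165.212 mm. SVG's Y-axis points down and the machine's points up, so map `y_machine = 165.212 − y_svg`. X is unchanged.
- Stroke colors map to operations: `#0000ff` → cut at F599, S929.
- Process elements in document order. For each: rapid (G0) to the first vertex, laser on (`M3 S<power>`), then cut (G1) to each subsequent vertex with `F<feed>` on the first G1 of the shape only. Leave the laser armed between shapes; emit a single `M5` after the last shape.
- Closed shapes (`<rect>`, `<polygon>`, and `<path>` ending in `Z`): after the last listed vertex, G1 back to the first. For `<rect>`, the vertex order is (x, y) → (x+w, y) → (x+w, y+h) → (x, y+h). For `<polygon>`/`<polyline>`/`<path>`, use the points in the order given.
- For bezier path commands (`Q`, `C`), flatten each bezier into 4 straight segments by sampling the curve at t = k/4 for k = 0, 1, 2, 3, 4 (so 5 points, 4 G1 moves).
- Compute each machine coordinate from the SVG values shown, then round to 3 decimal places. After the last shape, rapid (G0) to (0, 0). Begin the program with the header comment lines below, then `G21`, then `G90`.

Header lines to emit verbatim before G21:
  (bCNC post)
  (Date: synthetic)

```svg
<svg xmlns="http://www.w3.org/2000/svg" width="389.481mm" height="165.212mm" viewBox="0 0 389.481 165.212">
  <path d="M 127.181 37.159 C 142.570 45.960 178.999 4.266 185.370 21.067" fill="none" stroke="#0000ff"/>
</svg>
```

1 u = 1 mm; y_m = 165.212 − y.

[1] `<path>` cubic bezier, #0000ff→cut S929 F599: (127.181,128.053) → (141.869,129.217) → (159.657,139.099) → (175.754,147.481) → (185.370,144.145)

(bCNC post)
(Date: synthetic)
G21
G90
G0 X127.181 Y128.053
M3 S929
G1 X141.869 Y129.217 F599
G1 X159.657 Y139.099
G1 X175.754 Y147.481
G1 X185.370 Y144.145
M5
G0 X0.000 Y0.000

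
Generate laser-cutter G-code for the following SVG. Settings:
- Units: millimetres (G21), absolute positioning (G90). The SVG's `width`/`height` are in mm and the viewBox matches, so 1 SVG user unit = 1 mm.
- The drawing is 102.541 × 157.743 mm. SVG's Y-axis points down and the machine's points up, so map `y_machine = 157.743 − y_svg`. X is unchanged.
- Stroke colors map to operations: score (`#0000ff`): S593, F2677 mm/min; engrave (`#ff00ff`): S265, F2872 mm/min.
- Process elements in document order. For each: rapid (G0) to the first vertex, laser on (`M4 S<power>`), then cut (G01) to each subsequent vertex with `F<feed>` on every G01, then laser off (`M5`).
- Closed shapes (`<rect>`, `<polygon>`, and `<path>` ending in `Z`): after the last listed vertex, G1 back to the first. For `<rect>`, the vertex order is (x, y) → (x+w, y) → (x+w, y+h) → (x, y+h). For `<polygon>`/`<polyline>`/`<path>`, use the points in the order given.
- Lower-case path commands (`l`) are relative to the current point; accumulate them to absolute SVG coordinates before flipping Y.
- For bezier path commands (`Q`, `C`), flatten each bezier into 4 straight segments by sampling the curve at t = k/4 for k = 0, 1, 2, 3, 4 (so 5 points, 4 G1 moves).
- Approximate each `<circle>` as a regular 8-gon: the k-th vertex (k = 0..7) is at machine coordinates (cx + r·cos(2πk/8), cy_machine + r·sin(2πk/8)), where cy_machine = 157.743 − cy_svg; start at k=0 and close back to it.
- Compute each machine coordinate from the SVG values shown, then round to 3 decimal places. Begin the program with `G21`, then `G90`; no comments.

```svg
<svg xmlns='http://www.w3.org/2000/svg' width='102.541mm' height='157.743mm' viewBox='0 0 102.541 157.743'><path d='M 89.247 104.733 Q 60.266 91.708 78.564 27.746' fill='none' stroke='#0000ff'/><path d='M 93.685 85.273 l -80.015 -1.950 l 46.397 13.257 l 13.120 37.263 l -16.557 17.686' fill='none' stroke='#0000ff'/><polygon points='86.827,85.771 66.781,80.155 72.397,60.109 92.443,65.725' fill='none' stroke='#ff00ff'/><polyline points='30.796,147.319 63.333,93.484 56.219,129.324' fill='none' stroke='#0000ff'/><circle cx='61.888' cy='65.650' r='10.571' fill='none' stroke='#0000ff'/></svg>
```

viewBox `0 0 102.541 157.743` with mm width/height → 1 unit = 1 mm. Flip: y_m = 157.743 − y_svg.

**Shape 1** — `<path>` quadratic bezier, stroke `#0000ff` → score (S593, F2677). Control points (SVG): P0=(89.247,104.733), P1=(60.266,91.708), P2=(78.564,27.746); sampled at t=k/4. Machine vertices: (89.247,53.010) → (77.711,62.706) → (72.086,78.769) → (72.370,101.200) → (78.564,129.997). Open path.

**Shape 2** — `<path>` open polyline, stroke `#0000ff` → score (S593, F2677). Machine vertices: (93.685,72.470) → (13.670,74.420) → (60.067,61.163) → (73.187,23.900) → (56.630,6.214). Open path.

**Shape 3** — `<polygon>` regular polygon, stroke `#ff00ff` → engrave (S265, F2872). Machine vertices: (86.827,71.972) → (66.781,77.588) → (72.397,97.634) → (92.443,92.018) → (86.827,71.972). Closed: final G1 returns to the first vertex.

**Shape 4** — `<polyline>` open polyline, stroke `#0000ff` → score (S593, F2677). Machine vertices: (30.796,10.424) → (63.333,64.259) → (56.219,28.419). Open path.

**Shape 5** — `<circle>` circle, stroke `#0000ff` → score (S593, F2677). Machine vertices: (72.459,92.093) → (69.363,99.568) → (61.888,102.664) → (54.413,99.568) → (51.317,92.093) → (54.413,84.618) → (61.888,81.522) → (69.363,84.618) → (72.459,92.093). Closed: final G1 returns to the first vertex.

G21
G90
G0 X89.247 Y53.010
M4 S593
G01 X77.711 Y62.706 F2677
G01 X72.086 Y78.769 F2677
G01 X72.370 Y101.200 F2677
G01 X78.564 Y129.997 F2677
M5
G0 X93.685 Y72.470
M4 S593
G01 X13.670 Y74.420 F2677
G01 X60.067 Y61.163 F2677
G01 X73.187 Y23.900 F2677
G01 X56.630 Y6.214 F2677
M5
G0 X86.827 Y71.972
M4 S265
G01 X66.781 Y77.588 F2872
G01 X72.397 Y97.634 F2872
G01 X92.443 Y92.018 F2872
G01 X86.827 Y71.972 F2872
M5
G0 X30.796 Y10.424
M4 S593
G01 X63.333 Y64.259 F2677
G01 X56.219 Y28.419 F2677
M5
G0 X72.459 Y92.093
M4 S593
G01 X69.363 Y99.568 F2677
G01 X61.888 Y102.664 F2677
G01 X54.413 Y99.568 F2677
G01 X51.317 Y92.093 F2677
G01 X54.413 Y84.618 F2677
G01 X61.888 Y81.522 F2677
G01 X69.363 Y84.618 F2677
G01 X72.459 Y92.093 F2677
M5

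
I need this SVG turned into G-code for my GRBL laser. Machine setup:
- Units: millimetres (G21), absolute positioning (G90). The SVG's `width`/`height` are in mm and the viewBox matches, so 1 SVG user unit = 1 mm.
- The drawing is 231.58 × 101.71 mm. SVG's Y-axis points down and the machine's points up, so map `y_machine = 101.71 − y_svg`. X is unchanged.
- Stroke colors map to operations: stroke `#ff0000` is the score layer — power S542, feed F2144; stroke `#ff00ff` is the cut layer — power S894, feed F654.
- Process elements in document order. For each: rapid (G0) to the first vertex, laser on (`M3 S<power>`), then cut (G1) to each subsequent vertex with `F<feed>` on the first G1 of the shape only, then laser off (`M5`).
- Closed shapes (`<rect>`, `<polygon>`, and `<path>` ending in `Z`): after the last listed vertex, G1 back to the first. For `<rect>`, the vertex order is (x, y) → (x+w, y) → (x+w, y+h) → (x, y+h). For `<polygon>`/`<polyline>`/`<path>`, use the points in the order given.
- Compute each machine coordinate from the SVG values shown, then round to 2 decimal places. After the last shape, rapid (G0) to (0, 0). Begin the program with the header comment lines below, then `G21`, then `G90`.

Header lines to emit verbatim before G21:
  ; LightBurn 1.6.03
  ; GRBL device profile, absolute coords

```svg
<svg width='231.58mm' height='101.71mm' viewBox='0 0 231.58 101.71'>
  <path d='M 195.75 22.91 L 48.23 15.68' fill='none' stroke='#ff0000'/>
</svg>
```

1 u = 1 mm; y_m = 101.71 − y.

[1] `<path>` line segment, #ff0000→score S542 F2144: (195.75,78.80) → (48.23,86.03)

; LightBurn 1.6.03
; GRBL device profile, absolute coords
G21
G90
G0 X195.75 Y78.80
M3 S542
G1 X48.23 Y86.03 F2144
M5
G0 X0.00 Y0.00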